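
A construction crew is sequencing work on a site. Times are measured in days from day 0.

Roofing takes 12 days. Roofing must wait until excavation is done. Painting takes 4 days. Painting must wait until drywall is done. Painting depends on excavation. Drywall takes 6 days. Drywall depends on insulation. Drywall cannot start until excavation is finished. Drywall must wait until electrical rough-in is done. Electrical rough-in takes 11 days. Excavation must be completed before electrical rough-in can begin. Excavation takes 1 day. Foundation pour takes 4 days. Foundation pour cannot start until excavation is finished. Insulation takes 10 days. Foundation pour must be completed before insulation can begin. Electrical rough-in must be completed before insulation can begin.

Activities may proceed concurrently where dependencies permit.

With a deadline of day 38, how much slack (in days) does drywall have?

Nothing blocks excavation, so it runs from day 0 to day 1.
After excavation (finishes day 1), electrical rough-in can start at day 1 and finishes at day 12.
Foundation pour waits on excavation (finishes day 1), so it starts at day 1 and finishes at 1 + 4 = day 5.
For insulation: foundation pour (finishes day 5); electrical rough-in (finishes day 12). Taking the maximum gives a start of day 12, and it finishes at 12 + 10 = day 22.
Drywall cannot start until insulation (finishes day 22); excavation (finishes day 1); electrical rough-in (finishes day 12). The controlling bound is day 22, so drywall finishes at 22 + 6 = day 28.

Working backward from the deadline:
Nothing follows painting; the deadline of day 38 is its only limit. It must start by 38 − 4 = day 34.
Drywall feeds into painting (must start by day 34); so drywall must finish by day 34 and therefore start by day 28.
So drywall can start as early as day 22 and as late as day 28, giving 28 − 22 = 6 days of slack.

6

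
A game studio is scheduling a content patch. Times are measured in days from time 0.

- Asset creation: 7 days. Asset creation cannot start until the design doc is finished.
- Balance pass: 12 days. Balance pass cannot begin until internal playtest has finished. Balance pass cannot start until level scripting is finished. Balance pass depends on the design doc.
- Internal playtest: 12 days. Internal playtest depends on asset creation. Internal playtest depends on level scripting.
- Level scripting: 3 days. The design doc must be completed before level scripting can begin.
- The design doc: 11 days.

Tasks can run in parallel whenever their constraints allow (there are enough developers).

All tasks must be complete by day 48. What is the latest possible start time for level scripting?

Balance pass has no dependents, so it just needs to finish by day 48. Starting by 48 − 12 = day 36 achieves that.
Internal playtest must finish before balance pass (must start by day 36). With a 12-day duration, internal playtest must start by 36 − 12 = day 24.
Level scripting feeds internal playtest (must start by day 24); balance pass (must start by day 36). Taking the minimum, level scripting must finish by day 24 and start by 24 − 3 = day 21.

21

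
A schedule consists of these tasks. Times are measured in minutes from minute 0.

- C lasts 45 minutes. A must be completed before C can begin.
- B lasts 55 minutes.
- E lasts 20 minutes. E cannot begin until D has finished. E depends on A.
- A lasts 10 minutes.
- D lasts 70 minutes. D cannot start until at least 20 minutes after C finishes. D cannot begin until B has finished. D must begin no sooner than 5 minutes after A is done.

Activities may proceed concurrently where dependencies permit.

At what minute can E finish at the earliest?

165

B has no prerequisites, so it starts at minute 0 and finishes at minute 55.
A has no prerequisites, so it starts at minute 0 and finishes at minute 10.
After A (finishes minute 10), C can start at minute 10 and finishes at minute 55.
D has to wait for C (finishes minute 55, plus 20-minute gap → minute 75); B (finishes minute 55); A (finishes minute 10, plus 5-minute gap → minute 15). The latest of these is minute 75, so D runs minute 75 to 75 + 70 = minute 145.
For E: D (finishes minute 145); A (finishes minute 10). Taking the maximum gives a start of minute 145, and it finishes at 145 + 20 = minute 165.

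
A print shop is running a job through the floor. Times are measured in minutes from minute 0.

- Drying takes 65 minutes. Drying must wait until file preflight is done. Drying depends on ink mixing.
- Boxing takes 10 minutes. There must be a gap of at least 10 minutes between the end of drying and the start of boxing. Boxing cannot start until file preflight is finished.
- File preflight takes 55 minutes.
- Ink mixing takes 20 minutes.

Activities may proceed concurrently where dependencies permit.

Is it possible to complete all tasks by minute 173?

Ink mixing has no prerequisites, so it starts at minute 0 and finishes at minute 20.
File preflight has no prerequisites, so it starts at minute 0 and finishes at minute 55.
Drying cannot start until file preflight (finishes minute 55); ink mixing (finishes minute 20). The controlling bound is minute 55, so drying finishes at 55 + 65 = minute 120.
Boxing has to wait for drying (finishes minute 120, plus 10-minute gap → minute 130); file preflight (finishes minute 55). The latest of these is minute 130, so boxing runs minute 130 to 130 + 10 = minute 140.
Every task is finished by minute 140, which is no later than the deadline of 173, so the schedule is feasible.

Yes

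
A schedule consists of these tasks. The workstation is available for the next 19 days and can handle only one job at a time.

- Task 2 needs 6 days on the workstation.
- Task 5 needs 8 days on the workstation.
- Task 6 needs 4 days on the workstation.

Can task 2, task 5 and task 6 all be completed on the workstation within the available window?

Yes

Running back to back, the jobs need 6 + 8 + 4 = 18 days on the workstation.
Since 18 ≤ 19, they fit within the window.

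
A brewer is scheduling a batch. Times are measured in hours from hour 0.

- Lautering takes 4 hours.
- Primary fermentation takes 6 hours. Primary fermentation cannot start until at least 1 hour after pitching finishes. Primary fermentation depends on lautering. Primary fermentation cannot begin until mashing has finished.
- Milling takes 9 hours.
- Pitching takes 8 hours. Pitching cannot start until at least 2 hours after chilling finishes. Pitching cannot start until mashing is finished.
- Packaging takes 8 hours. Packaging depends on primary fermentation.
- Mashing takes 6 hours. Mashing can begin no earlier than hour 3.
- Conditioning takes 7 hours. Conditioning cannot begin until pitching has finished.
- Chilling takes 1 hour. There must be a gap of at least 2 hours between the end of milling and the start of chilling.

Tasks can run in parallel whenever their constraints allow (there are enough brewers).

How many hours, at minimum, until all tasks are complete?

Lautering has no prerequisites, so it starts at hour 0 and finishes at hour 4.
After its own release at hour 3, mashing can start at hour 3 and finishes at hour 9.
Milling has no prerequisites, so it starts at hour 0 and finishes at hour 9.
Chilling cannot begin until milling (finishes hour 9, plus 2-hour gap → hour 11). It runs from hour 11 to 11 + 1 = hour 12.
Pitching needs all of chilling (finishes hour 12, plus 2-hour gap → hour 14); mashing (finishes hour 9). That puts its earliest start at hour 14; it finishes at 14 + 8 = hour 22.
Conditioning cannot begin until pitching (finishes hour 22). It runs from hour 22 to 22 + 7 = hour 29.
Primary fermentation has to wait for pitching (finishes hour 22, plus 1-hour gap → hour 23); lautering (finishes hour 4); mashing (finishes hour 9). The latest of these is hour 23, so primary fermentation runs hour 23 to 23 + 6 = hour 29.
Packaging cannot begin until primary fermentation (finishes hour 29). It runs from hour 29 to 29 + 8 = hour 37.
All tasks are finished once the last one completes. Finish times: Milling at 9, Mashing at 9, Lautering at 4, Chilling at 12, Pitching at 22, Primary fermentation at 29, Conditioning at 29, Packaging at 37. The latest is hour 37.

37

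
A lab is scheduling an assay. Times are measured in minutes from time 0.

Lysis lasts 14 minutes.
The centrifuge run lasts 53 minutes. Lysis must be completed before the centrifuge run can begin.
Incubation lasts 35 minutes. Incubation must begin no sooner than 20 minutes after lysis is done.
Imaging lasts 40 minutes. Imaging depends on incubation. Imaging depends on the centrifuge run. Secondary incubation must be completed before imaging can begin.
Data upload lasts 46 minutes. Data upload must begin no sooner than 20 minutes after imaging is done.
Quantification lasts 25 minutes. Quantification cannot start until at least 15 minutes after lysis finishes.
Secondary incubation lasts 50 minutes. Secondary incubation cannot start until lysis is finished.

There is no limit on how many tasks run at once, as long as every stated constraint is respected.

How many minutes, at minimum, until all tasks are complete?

175

Nothing blocks lysis, so it runs from minute 0 to minute 14.
Quantification cannot begin until lysis (finishes minute 14, plus 15-minute gap → minute 29). It runs from minute 29 to 29 + 25 = minute 54.
After lysis (finishes minute 14), secondary incubation can start at minute 14 and finishes at minute 64.
The centrifuge run waits on lysis (finishes minute 14), so it starts at minute 14 and finishes at 14 + 53 = minute 67.
Incubation waits on lysis (finishes minute 14, plus 20-minute gap → minute 34), so it starts at minute 34 and finishes at 34 + 35 = minute 69.
Imaging has to wait for incubation (finishes minute 69); the centrifuge run (finishes minute 67); secondary incubation (finishes minute 64). The latest of these is minute 69, so imaging runs minute 69 to 69 + 40 = minute 109.
Data upload waits on imaging (finishes minute 109, plus 20-minute gap → minute 129), so it starts at minute 129 and finishes at 129 + 46 = minute 175.
All tasks are finished once the last one completes. Finish times: Lysis at 14, Incubation at 69, The centrifuge run at 67, Secondary incubation at 64, Imaging at 109, Quantification at 54, Data upload at 175. The latest is minute 175.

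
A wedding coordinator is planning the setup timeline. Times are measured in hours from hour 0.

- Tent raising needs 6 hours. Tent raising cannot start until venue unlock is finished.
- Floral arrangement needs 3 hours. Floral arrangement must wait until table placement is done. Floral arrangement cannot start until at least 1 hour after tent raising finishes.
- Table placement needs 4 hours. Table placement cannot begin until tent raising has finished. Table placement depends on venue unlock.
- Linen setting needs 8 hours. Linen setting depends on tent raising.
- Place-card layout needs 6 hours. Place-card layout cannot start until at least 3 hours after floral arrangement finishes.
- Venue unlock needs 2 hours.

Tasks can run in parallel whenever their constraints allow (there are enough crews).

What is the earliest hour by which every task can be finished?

Venue unlock can start immediately at hour 0; it finishes at hour 2.
After venue unlock (finishes hour 2), tent raising can start at hour 2 and finishes at hour 8.
Linen setting cannot begin until tent raising (finishes hour 8). It runs from hour 8 to 8 + 8 = hour 16.
For table placement: tent raising (finishes hour 8); venue unlock (finishes hour 2). Taking the maximum gives a start of hour 8, and it finishes at 8 + 4 = hour 12.
For floral arrangement: table placement (finishes hour 12); tent raising (finishes hour 8, plus 1-hour gap → hour 9). Taking the maximum gives a start of hour 12, and it finishes at 12 + 3 = hour 15.
After floral arrangement (finishes hour 15, plus 3-hour gap → hour 18), place-card layout can start at hour 18 and finishes at hour 24.
All tasks are finished once the last one completes. Finish times: Venue unlock at 2, Tent raising at 8, Table placement at 12, Linen setting at 16, Floral arrangement at 15, Place-card layout at 24. The latest is hour 24.

24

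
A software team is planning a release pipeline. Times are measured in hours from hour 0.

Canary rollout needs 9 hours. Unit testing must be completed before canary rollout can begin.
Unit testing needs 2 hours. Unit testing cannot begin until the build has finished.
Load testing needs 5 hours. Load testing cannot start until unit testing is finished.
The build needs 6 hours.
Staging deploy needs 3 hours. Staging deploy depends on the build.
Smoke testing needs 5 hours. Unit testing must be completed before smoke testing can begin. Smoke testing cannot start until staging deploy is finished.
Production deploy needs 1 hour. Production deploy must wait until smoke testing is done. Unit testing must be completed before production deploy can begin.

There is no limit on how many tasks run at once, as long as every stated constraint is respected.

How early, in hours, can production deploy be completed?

The build has no prerequisites, so it starts at hour 0 and finishes at hour 6.
Staging deploy waits on the build (finishes hour 6), so it starts at hour 6 and finishes at 6 + 3 = hour 9.
Unit testing cannot begin until the build (finishes hour 6). It runs from hour 6 to 6 + 2 = hour 8.
Smoke testing needs all of unit testing (finishes hour 8); staging deploy (finishes hour 9). That puts its earliest start at hour 9; it finishes at 9 + 5 = hour 14.
For production deploy: smoke testing (finishes hour 14); unit testing (finishes hour 8). Taking the maximum gives a start of hour 14, and it finishes at 14 + 1 = hour 15.

15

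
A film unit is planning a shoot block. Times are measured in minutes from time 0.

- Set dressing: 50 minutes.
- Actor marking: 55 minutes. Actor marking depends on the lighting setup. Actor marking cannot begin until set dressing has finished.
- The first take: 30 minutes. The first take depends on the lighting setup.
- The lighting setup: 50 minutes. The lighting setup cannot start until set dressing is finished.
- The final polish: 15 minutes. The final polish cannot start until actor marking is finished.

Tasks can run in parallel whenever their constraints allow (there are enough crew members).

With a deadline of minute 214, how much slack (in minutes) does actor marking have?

Set dressing can start immediately at minute 0; it finishes at minute 50.
The lighting setup waits on set dressing (finishes minute 50), so it starts at minute 50 and finishes at 50 + 50 = minute 100.
Actor marking cannot start until the lighting setup (finishes minute 100); set dressing (finishes minute 50). The controlling bound is minute 100, so actor marking finishes at 100 + 55 = minute 155.

Working backward from the deadline:
To finish by minute 214, the final polish (duration 15) must start no later than minute 199.
Actor marking must finish before the final polish (must start by minute 199). With a 55-minute duration, actor marking must start by 199 − 55 = minute 144.
So actor marking can start as early as minute 100 and as late as minute 144, giving 144 − 100 = 44 minutes of slack.

44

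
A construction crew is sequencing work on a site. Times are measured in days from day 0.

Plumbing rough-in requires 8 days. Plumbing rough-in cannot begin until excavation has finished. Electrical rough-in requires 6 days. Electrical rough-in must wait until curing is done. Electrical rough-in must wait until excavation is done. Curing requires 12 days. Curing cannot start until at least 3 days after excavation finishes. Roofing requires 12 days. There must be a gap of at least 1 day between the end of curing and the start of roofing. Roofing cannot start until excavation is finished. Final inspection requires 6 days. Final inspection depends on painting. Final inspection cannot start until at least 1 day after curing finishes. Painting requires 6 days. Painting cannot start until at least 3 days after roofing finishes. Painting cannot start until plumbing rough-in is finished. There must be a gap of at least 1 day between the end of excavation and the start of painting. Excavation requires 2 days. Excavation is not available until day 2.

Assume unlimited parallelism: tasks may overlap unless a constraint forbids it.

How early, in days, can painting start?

Excavation waits on its own release at day 2, so it starts at day 2 and finishes at 2 + 2 = day 4.
Plumbing rough-in cannot begin until excavation (finishes day 4). It runs from day 4 to 4 + 8 = day 12.
After excavation (finishes day 4, plus 3-day gap → day 7), curing can start at day 7 and finishes at day 19.
Roofing has to wait for curing (finishes day 19, plus 1-day gap → day 20); excavation (finishes day 4). The latest of these is day 20, so roofing runs day 20 to 20 + 12 = day 32.
Painting waits on roofing (finishes day 32, plus 3-day gap → day 35); plumbing rough-in (finishes day 12); excavation (finishes day 4, plus 1-day gap → day 5). The latest of these is day 35, which is the earliest painting can start.

35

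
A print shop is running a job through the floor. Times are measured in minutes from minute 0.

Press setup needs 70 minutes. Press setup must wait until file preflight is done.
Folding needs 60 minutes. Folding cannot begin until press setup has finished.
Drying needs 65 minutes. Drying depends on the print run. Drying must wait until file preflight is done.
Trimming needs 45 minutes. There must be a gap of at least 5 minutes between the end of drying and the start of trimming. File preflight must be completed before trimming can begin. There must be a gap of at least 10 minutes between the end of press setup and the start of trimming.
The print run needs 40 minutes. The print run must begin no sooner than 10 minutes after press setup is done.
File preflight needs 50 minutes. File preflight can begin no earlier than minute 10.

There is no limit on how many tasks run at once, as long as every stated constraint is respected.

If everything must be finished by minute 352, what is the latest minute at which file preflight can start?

67

To finish by minute 352, trimming (duration 45) must start no later than minute 307.
Drying feeds into trimming (must start by minute 307, minus 5-minute gap → minute 302); so drying must finish by minute 302 and therefore start by minute 237.
Since drying (must start by minute 237) depends on it, the print run must finish by minute 237. Backing off its 40-minute duration gives a latest start of minute 197.
Nothing follows folding; the deadline of minute 352 is its only limit. It must start by 352 − 60 = minute 292.
Press setup must finish in time for the print run (must start by minute 197, minus 10-minute gap → minute 187); trimming (must start by minute 307, minus 10-minute gap → minute 297); folding (must start by minute 292). The tightest is minute 187, so press setup must start by 187 − 70 = minute 117.
File preflight has several dependents: press setup (must start by minute 117); drying (must start by minute 237); trimming (must start by minute 307). The earliest of those limits is minute 117, so file preflight must start by 117 − 50 = minute 67.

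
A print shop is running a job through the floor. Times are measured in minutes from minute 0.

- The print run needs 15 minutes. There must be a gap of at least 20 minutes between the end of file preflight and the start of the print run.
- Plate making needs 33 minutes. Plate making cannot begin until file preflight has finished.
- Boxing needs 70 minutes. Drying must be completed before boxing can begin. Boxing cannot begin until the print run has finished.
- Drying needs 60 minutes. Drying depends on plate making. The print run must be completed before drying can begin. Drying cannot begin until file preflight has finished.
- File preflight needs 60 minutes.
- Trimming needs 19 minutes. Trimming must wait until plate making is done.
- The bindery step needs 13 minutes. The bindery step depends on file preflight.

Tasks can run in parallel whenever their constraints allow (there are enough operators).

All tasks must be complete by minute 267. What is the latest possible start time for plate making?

104

Boxing has no dependents, so it just needs to finish by minute 267. Starting by 267 − 70 = minute 197 achieves that.
Drying feeds into boxing (must start by minute 197); so drying must finish by minute 197 and therefore start by minute 137.
Nothing follows trimming; the deadline of minute 267 is its only limit. It must start by 267 − 19 = minute 248.
Plate making must finish in time for drying (must start by minute 137); trimming (must start by minute 248). The tightest is minute 137, so plate making must start by 137 − 33 = minute 104.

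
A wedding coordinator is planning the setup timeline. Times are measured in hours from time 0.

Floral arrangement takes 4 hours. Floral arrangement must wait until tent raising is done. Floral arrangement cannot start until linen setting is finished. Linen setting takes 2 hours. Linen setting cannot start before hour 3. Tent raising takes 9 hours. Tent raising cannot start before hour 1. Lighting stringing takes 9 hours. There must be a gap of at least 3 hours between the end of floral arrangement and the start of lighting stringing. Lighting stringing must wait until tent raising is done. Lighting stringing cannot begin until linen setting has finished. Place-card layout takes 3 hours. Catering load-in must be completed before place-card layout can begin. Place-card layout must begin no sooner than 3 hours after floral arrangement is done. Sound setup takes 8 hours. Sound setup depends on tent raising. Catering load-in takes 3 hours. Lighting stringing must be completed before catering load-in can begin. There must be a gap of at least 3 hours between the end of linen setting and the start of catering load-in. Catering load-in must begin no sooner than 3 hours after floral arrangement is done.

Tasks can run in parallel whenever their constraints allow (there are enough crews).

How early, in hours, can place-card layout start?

Linen setting waits on its own release at hour 3, so it starts at hour 3 and finishes at 3 + 2 = hour 5.
Tent raising waits on its own release at hour 1, so it starts at hour 1 and finishes at 1 + 9 = hour 10.
For floral arrangement: tent raising (finishes hour 10); linen setting (finishes hour 5). Taking the maximum gives a start of hour 10, and it finishes at 10 + 4 = hour 14.
For lighting stringing: floral arrangement (finishes hour 14, plus 3-hour gap → hour 17); tent raising (finishes hour 10); linen setting (finishes hour 5). Taking the maximum gives a start of hour 17, and it finishes at 17 + 9 = hour 26.
Catering load-in needs all of lighting stringing (finishes hour 26); linen setting (finishes hour 5, plus 3-hour gap → hour 8); floral arrangement (finishes hour 14, plus 3-hour gap → hour 17). That puts its earliest start at hour 26; it finishes at 26 + 3 = hour 29.
Place-card layout waits on catering load-in (finishes hour 29); floral arrangement (finishes hour 14, plus 3-hour gap → hour 17). The latest of these is hour 29, which is the earliest place-card layout can start.

29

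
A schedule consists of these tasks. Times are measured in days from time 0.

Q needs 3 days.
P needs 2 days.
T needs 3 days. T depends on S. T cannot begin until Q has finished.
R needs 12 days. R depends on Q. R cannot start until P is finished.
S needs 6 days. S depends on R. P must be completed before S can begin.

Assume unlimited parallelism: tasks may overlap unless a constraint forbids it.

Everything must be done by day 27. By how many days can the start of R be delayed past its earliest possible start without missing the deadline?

Nothing blocks Q, so it runs from day 0 to day 3.
P can start immediately at day 0; it finishes at day 2.
R cannot start until Q (finishes day 3); P (finishes day 2). The controlling bound is day 3, so R finishes at 3 + 12 = day 15.

Working backward from the deadline:
T has no dependents, so it just needs to finish by day 27. Starting by 27 − 3 = day 24 achieves that.
S feeds into T (must start by day 24); so S must finish by day 24 and therefore start by day 18.
R has to be done before S (must start by day 18). That means finishing by day 18, i.e. starting by 18 − 12 = day 6.
So R can start as early as day 3 and as late as day 6, giving 6 − 3 = 3 days of slack.

3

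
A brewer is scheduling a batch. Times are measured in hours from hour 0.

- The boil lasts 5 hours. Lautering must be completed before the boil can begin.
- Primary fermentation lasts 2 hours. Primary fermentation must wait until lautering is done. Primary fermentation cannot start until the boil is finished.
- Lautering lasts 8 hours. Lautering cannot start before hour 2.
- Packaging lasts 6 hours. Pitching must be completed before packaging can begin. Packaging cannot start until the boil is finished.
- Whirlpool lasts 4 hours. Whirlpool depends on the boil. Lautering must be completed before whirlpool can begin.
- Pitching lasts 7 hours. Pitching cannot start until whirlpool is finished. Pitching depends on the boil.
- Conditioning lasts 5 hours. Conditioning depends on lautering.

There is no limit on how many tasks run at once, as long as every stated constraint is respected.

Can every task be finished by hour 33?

Yes

After its own release at hour 2, lautering can start at hour 2 and finishes at hour 10.
Conditioning waits on lautering (finishes hour 10), so it starts at hour 10 and finishes at 10 + 5 = hour 15.
The boil waits on lautering (finishes hour 10), so it starts at hour 10 and finishes at 10 + 5 = hour 15.
Primary fermentation cannot start until lautering (finishes hour 10); the boil (finishes hour 15). The controlling bound is hour 15, so primary fermentation finishes at 15 + 2 = hour 17.
Whirlpool needs all of the boil (finishes hour 15); lautering (finishes hour 10). That puts its earliest start at hour 15; it finishes at 15 + 4 = hour 19.
For pitching: whirlpool (finishes hour 19); the boil (finishes hour 15). Taking the maximum gives a start of hour 19, and it finishes at 19 + 7 = hour 26.
Packaging has to wait for pitching (finishes hour 26); the boil (finishes hour 15). The latest of these is hour 26, so packaging runs hour 26 to 26 + 6 = hour 32.
Every task is finished by hour 32, which is no later than the deadline of 33, so the schedule is feasible.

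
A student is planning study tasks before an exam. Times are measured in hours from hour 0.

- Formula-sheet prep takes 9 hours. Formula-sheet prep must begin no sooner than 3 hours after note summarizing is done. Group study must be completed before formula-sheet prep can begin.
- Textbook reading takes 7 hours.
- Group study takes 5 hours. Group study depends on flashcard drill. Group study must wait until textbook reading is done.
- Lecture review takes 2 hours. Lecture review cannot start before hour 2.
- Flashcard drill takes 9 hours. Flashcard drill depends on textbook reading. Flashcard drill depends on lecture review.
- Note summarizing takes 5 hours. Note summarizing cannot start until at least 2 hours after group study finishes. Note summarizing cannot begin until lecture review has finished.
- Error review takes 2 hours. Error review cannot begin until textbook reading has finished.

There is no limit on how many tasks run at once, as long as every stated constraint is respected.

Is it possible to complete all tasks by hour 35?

No

After its own release at hour 2, lecture review can start at hour 2 and finishes at hour 4.
Textbook reading can start immediately at hour 0; it finishes at hour 7.
After textbook reading (finishes hour 7), error review can start at hour 7 and finishes at hour 9.
Flashcard drill needs all of textbook reading (finishes hour 7); lecture review (finishes hour 4). That puts its earliest start at hour 7; it finishes at 7 + 9 = hour 16.
Group study cannot start until flashcard drill (finishes hour 16); textbook reading (finishes hour 7). The controlling bound is hour 16, so group study finishes at 16 + 5 = hour 21.
Note summarizing needs all of group study (finishes hour 21, plus 2-hour gap → hour 23); lecture review (finishes hour 4). That puts its earliest start at hour 23; it finishes at 23 + 5 = hour 28.
Formula-sheet prep cannot start until note summarizing (finishes hour 28, plus 3-hour gap → hour 31); group study (finishes hour 21). The controlling bound is hour 31, so formula-sheet prep finishes at 31 + 9 = hour 40.
The earliest everything can be done is hour 40, which is after the deadline of 35, so it is not possible.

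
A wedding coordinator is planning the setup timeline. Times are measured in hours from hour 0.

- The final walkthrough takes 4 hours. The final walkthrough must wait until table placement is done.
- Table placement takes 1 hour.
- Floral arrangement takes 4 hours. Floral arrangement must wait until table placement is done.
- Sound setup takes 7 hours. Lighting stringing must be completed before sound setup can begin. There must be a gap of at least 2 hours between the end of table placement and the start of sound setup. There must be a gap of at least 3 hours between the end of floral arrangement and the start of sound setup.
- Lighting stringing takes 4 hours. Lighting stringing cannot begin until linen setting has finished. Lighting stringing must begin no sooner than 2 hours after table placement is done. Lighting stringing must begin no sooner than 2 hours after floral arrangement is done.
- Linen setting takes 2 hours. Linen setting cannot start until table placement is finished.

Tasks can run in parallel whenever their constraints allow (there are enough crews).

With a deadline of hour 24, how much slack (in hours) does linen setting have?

Nothing blocks table placement, so it runs from hour 0 to hour 1.
Linen setting cannot begin until table placement (finishes hour 1). It runs from hour 1 to 1 + 2 = hour 3.

Working backward from the deadline:
To finish by hour 24, sound setup (duration 7) must start no later than hour 17.
Lighting stringing feeds into sound setup (must start by hour 17); so lighting stringing must finish by hour 17 and therefore start by hour 13.
Since lighting stringing (must start by hour 13) depends on it, linen setting must finish by hour 13. Backing off its 2-hour duration gives a latest start of hour 11.
So linen setting can start as early as hour 1 and as late as hour 11, giving 11 − 1 = 10 hours of slack.

10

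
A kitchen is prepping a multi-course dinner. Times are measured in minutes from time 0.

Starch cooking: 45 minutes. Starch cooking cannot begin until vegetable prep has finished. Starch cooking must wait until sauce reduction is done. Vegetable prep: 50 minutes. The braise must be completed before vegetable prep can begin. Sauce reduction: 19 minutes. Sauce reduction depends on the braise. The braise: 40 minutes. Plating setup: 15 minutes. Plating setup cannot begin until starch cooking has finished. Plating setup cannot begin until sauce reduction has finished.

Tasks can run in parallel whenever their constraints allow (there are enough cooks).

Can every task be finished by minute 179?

Yes

Nothing blocks the braise, so it runs from minute 0 to minute 40.
After the braise (finishes minute 40), sauce reduction can start at minute 40 and finishes at minute 59.
Vegetable prep cannot begin until the braise (finishes minute 40). It runs from minute 40 to 40 + 50 = minute 90.
Starch cooking has to wait for vegetable prep (finishes minute 90); sauce reduction (finishes minute 59). The latest of these is minute 90, so starch cooking runs minute 90 to 90 + 45 = minute 135.
Plating setup needs all of starch cooking (finishes minute 135); sauce reduction (finishes minute 59). That puts its earliest start at minute 135; it finishes at 135 + 15 = minute 150.
Every task is finished by minute 150, which is no later than the deadline of 179, so the schedule is feasible.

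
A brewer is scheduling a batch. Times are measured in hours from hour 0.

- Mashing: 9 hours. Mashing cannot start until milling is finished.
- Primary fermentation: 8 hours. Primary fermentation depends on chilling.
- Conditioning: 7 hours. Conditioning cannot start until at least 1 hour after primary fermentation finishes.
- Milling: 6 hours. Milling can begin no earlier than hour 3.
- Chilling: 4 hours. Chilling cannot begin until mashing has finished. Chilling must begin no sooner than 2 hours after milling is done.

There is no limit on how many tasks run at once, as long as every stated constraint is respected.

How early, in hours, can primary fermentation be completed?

Milling waits on its own release at hour 3, so it starts at hour 3 and finishes at 3 + 6 = hour 9.
Mashing cannot begin until milling (finishes hour 9). It runs from hour 9 to 9 + 9 = hour 18.
For chilling: mashing (finishes hour 18); milling (finishes hour 9, plus 2-hour gap → hour 11). Taking the maximum gives a start of hour 18, and it finishes at 18 + 4 = hour 22.
After chilling (finishes hour 22), primary fermentation can start at hour 22 and finishes at hour 30.

30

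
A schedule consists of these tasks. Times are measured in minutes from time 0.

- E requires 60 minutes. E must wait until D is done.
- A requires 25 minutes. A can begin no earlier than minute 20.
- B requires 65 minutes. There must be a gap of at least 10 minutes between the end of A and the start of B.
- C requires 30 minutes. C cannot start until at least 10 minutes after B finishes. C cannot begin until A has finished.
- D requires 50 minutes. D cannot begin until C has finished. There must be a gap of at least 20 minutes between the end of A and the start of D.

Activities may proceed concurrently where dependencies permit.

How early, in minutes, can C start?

130

A waits on its own release at minute 20, so it starts at minute 20 and finishes at 20 + 25 = minute 45.
After A (finishes minute 45, plus 10-minute gap → minute 55), B can start at minute 55 and finishes at minute 120.
C waits on B (finishes minute 120, plus 10-minute gap → minute 130); A (finishes minute 45). The latest of these is minute 130, which is the earliest C can start.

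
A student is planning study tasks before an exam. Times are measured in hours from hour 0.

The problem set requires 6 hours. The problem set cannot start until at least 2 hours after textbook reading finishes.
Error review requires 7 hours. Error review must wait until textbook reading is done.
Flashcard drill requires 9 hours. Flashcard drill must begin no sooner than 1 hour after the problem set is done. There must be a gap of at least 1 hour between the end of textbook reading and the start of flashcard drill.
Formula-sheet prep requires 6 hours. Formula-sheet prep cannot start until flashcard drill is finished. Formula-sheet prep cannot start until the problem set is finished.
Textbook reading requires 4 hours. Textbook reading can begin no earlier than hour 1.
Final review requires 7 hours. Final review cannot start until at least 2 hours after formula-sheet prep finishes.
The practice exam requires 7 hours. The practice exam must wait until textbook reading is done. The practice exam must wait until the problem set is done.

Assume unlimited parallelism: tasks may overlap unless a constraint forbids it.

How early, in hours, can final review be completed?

Textbook reading waits on its own release at hour 1, so it starts at hour 1 and finishes at 1 + 4 = hour 5.
The problem set cannot begin until textbook reading (finishes hour 5, plus 2-hour gap → hour 7). It runs from hour 7 to 7 + 6 = hour 13.
Flashcard drill cannot start until the problem set (finishes hour 13, plus 1-hour gap → hour 14); textbook reading (finishes hour 5, plus 1-hour gap → hour 6). The controlling bound is hour 14, so flashcard drill finishes at 14 + 9 = hour 23.
Formula-sheet prep cannot start until flashcard drill (finishes hour 23); the problem set (finishes hour 13). The controlling bound is hour 23, so formula-sheet prep finishes at 23 + 6 = hour 29.
After formula-sheet prep (finishes hour 29, plus 2-hour gap → hour 31), final review can start at hour 31 and finishes at hour 38.

38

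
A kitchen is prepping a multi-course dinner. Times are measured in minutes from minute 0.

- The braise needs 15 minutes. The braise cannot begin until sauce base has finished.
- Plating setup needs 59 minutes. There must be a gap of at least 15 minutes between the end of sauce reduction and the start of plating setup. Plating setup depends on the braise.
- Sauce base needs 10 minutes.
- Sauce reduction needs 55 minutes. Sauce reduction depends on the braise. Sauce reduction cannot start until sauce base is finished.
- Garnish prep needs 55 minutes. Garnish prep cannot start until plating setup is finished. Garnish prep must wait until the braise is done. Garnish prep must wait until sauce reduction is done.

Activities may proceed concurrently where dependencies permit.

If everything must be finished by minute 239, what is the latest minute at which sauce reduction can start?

55

To finish by minute 239, garnish prep (duration 55) must start no later than minute 184.
Plating setup feeds into garnish prep (must start by minute 184); so plating setup must finish by minute 184 and therefore start by minute 125.
Sauce reduction must finish in time for plating setup (must start by minute 125, minus 15-minute gap → minute 110); garnish prep (must start by minute 184). The tightest is minute 110, so sauce reduction must start by 110 − 55 = minute 55.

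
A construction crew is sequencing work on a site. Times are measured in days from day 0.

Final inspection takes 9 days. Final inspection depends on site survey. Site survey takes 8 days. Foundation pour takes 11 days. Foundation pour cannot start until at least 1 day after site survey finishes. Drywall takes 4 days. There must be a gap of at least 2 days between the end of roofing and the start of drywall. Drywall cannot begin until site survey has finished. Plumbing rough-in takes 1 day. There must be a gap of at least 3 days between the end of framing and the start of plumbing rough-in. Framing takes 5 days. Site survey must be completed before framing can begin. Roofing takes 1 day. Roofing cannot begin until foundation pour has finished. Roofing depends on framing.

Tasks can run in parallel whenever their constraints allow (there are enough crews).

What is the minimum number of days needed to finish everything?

Nothing blocks site survey, so it runs from day 0 to day 8.
Final inspection waits on site survey (finishes day 8), so it starts at day 8 and finishes at 8 + 9 = day 17.
After site survey (finishes day 8), framing can start at day 8 and finishes at day 13.
Plumbing rough-in waits on framing (finishes day 13, plus 3-day gap → day 16), so it starts at day 16 and finishes at 16 + 1 = day 17.
Foundation pour waits on site survey (finishes day 8, plus 1-day gap → day 9), so it starts at day 9 and finishes at 9 + 11 = day 20.
Roofing has to wait for foundation pour (finishes day 20); framing (finishes day 13). The latest of these is day 20, so roofing runs day 20 to 20 + 1 = day 21.
Drywall cannot start until roofing (finishes day 21, plus 2-day gap → day 23); site survey (finishes day 8). The controlling bound is day 23, so drywall finishes at 23 + 4 = day 27.
All tasks are finished once the last one completes. Finish times: Site survey at 8, Foundation pour at 20, Framing at 13, Roofing at 21, Plumbing rough-in at 17, Drywall at 27, Final inspection at 17. The latest is day 27.

27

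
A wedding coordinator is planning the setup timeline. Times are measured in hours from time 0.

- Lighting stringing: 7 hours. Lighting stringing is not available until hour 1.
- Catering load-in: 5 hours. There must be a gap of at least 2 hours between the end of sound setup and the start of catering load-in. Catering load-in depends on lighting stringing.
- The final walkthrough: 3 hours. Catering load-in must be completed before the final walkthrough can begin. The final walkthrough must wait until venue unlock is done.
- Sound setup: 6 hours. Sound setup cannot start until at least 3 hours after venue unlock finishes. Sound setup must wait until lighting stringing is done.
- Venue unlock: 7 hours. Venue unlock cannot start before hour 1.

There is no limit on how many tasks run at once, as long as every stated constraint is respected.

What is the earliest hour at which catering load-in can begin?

19

Lighting stringing cannot begin until its own release at hour 1. It runs from hour 1 to 1 + 7 = hour 8.
Venue unlock cannot begin until its own release at hour 1. It runs from hour 1 to 1 + 7 = hour 8.
Sound setup needs all of venue unlock (finishes hour 8, plus 3-hour gap → hour 11); lighting stringing (finishes hour 8). That puts its earliest start at hour 11; it finishes at 11 + 6 = hour 17.
Catering load-in waits on sound setup (finishes hour 17, plus 2-hour gap → hour 19); lighting stringing (finishes hour 8). The latest of these is hour 19, which is the earliest catering load-in can start.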